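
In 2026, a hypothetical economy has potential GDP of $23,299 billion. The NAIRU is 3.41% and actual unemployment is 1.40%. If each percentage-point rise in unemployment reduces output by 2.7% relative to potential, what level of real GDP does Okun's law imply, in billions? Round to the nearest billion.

Unemployment gap = 1.4 - 3.41 = -2.01 points, so the output gap is -2.7 × (-2.01) = 5.427%.
Actual GDP = 23299 × (1 + 5.427/100) = 23299 × 1.05427 ≈ 24563 billion.

$24,563 billion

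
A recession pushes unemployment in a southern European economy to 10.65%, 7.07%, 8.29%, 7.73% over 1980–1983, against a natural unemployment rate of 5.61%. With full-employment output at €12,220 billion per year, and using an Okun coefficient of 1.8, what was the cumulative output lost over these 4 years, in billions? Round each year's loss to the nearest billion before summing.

Year 1980: gap = -1.8 × (10.65 - 5.61) = -9.072%, loss ≈ 12220 × 9.072/100 ≈ 1109.
Year 1981: gap = -1.8 × (7.07 - 5.61) = -2.628%, loss ≈ 12220 × 2.628/100 ≈ 321.
Year 1982: gap = -1.8 × (8.29 - 5.61) = -4.824%, loss ≈ 12220 × 4.824/100 ≈ 589.
Year 1983: gap = -1.8 × (7.73 - 5.61) = -3.816%, loss ≈ 12220 × 3.816/100 ≈ 466.
Total lost output = 1109 + 321 + 589 + 466 = 2485 billion.

€2,485 billion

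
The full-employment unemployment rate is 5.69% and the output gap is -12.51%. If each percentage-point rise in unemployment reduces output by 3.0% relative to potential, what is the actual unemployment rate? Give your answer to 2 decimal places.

From Okun's law, u - u* = -(output gap)/β = -(-12.51)/3.0 = 4.17 points.
So u = 5.69 + 4.17 = 9.86%.

9.86%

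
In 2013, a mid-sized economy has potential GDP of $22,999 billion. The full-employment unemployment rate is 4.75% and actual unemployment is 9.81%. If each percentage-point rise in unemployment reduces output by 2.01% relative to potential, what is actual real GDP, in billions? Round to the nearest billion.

Unemployment gap = 9.81 - 4.75 = 5.06 points, so the output gap is -2.01 × 5.06 = -10.1706%.
Actual GDP = 22999 × (1 - 10.1706/100) = 22999 × 0.898294 ≈ 20660 billion.

$20,660 billion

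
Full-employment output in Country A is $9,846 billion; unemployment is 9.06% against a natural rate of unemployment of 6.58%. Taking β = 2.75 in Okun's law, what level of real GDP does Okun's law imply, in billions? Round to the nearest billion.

Unemployment gap = 9.06 - 6.58 = 2.48 points, so the output gap is -2.75 × 2.48 = -6.82%.
Actual GDP = 9846 × (1 - 6.82/100) = 9846 × 0.9318 ≈ 9175 billion.

$9,175 billion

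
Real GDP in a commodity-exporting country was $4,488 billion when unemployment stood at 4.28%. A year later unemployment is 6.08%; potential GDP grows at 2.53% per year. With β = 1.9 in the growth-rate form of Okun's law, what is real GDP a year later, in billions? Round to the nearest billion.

Δu = 6.08 - 4.28 = 1.8 points.
Okun's law (growth form): g_Y = g_Y* - β × Δu = 2.53 - 1.9 × (1.80) = 2.53 - 3.42 = -0.89%.
Real GDP in the next year = 4488 × (1 - 0.89/100) = 4488 × 0.9911 ≈ 4448 billion.

$4,448 billion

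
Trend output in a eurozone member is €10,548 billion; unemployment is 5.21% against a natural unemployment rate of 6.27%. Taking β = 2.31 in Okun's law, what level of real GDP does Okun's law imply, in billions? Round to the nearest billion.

Unemployment gap = 5.21 - 6.27 = -1.06 points, so the output gap is -2.31 × (-1.06) = 2.4486%.
Actual GDP = 10548 × (1 + 2.4486/100) = 10548 × 1.024486 ≈ 10806 billion.

€10,806 billion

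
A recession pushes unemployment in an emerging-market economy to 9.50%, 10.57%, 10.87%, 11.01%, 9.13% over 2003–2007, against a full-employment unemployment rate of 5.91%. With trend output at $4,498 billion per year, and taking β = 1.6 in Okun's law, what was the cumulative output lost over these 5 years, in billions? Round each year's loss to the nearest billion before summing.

Year 2003: gap = -1.6 × (9.5 - 5.91) = -5.744%, loss ≈ 4498 × 5.744/100 ≈ 258.
Year 2004: gap = -1.6 × (10.57 - 5.91) = -7.456%, loss ≈ 4498 × 7.456/100 ≈ 335.
Year 2005: gap = -1.6 × (10.87 - 5.91) = -7.936%, loss ≈ 4498 × 7.936/100 ≈ 357.
Year 2006: gap = -1.6 × (11.01 - 5.91) = -8.16%, loss ≈ 4498 × 8.16/100 ≈ 367.
Year 2007: gap = -1.6 × (9.13 - 5.91) = -5.152%, loss ≈ 4498 × 5.152/100 ≈ 232.
Total lost output = 258 + 335 + 357 + 367 + 232 = 1549 billion.

$1,549 billion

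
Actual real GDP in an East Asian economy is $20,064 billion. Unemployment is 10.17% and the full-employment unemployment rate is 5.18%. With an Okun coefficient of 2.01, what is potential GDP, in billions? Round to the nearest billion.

$22,301 billion

Unemployment gap = 10.17 - 5.18 = 4.99 points, so output gap = -2.01 × 4.99 = -10.0299%.
Since Y = Y* × (1 + gap/100), Y* = 20064/0.899701 ≈ 22301 billion.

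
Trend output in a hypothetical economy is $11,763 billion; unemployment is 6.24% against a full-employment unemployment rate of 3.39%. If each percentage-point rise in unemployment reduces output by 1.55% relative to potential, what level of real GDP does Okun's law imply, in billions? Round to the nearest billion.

Unemployment gap = 6.24 - 3.39 = 2.85 points, so the output gap is -1.55 × 2.85 = -4.4175%.
Actual GDP = 11763 × (1 - 4.4175/100) = 11763 × 0.955825 ≈ 11243 billion.

$11,243 billion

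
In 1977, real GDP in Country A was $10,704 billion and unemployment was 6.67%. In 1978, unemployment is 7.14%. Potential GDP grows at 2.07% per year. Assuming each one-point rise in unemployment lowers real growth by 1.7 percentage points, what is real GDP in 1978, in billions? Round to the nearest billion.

$10,840 billion

Δu = 7.14 - 6.67 = 0.47 points.
Okun's law (growth form): g_Y = g_Y* - β × Δu = 2.07 - 1.7 × (0.47) = 2.07 - 0.799 = 1.271%.
Real GDP in the next year = 10704 × (1 + 1.271/100) = 10704 × 1.01271 ≈ 10840 billion.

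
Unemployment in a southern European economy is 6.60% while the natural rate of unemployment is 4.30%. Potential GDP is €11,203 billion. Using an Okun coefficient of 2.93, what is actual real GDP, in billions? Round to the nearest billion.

€10,448 billion

Unemployment gap = 6.6 - 4.3 = 2.3 points, so the output gap is -2.93 × 2.3 = -6.739%.
Actual GDP = 11203 × (1 - 6.739/100) = 11203 × 0.93261 ≈ 10448 billion.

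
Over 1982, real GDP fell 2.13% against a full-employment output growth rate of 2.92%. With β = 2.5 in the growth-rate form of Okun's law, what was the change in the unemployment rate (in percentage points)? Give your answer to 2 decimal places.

Growth-rate Okun's law: g_Y = g_Y* - β × Δu, so Δu = (g_Y* - g_Y)/β.
Δu = (2.92 + 2.13)/2.5 = 5.05/2.5 = 2.02 percentage points.

2.02 percentage points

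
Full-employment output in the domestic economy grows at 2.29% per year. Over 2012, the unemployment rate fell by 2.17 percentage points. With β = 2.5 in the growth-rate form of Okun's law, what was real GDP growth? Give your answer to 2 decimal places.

7.72%

Growth-rate Okun's law: g_Y = g_Y* - β × Δu.
g_Y = 2.29 - 2.5 × (-2.17) = 2.29 + 5.425 = 7.715%, i.e. 7.72% to 2 d.p.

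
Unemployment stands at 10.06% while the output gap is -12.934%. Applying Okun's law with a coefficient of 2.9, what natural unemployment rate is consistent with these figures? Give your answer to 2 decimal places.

5.60%

From Okun's law, u - u* = -(output gap)/β = -(-12.934)/2.9 = 4.46 points.
So u* = 10.06 - 4.46 = 5.60%.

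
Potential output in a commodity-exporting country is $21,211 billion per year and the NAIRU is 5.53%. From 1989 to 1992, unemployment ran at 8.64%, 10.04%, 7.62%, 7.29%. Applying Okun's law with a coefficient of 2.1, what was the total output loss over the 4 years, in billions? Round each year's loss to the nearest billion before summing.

$5,109 billion

Year 1989: gap = -2.1 × (8.64 - 5.53) = -6.531%, loss ≈ 21211 × 6.531/100 ≈ 1385.
Year 1990: gap = -2.1 × (10.04 - 5.53) = -9.471%, loss ≈ 21211 × 9.471/100 ≈ 2009.
Year 1991: gap = -2.1 × (7.62 - 5.53) = -4.389%, loss ≈ 21211 × 4.389/100 ≈ 931.
Year 1992: gap = -2.1 × (7.29 - 5.53) = -3.696%, loss ≈ 21211 × 3.696/100 ≈ 784.
Total lost output = 1385 + 2009 + 931 + 784 = 5109 billion.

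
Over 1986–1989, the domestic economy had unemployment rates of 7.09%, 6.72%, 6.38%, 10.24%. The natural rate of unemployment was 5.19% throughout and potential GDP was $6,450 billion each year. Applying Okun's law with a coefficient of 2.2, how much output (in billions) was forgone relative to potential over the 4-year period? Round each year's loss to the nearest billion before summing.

Year 1986: gap = -2.2 × (7.09 - 5.19) = -4.18%, loss ≈ 6450 × 4.18/100 ≈ 270.
Year 1987: gap = -2.2 × (6.72 - 5.19) = -3.366%, loss ≈ 6450 × 3.366/100 ≈ 217.
Year 1988: gap = -2.2 × (6.38 - 5.19) = -2.618%, loss ≈ 6450 × 2.618/100 ≈ 169.
Year 1989: gap = -2.2 × (10.24 - 5.19) = -11.11%, loss ≈ 6450 × 11.11/100 ≈ 717.
Total lost output = 270 + 217 + 169 + 717 = 1373 billion.

$1,373 billion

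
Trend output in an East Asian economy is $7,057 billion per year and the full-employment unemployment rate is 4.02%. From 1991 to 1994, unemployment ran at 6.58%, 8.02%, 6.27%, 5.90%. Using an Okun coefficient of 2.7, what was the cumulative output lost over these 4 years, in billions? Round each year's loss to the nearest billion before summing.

Year 1991: gap = -2.7 × (6.58 - 4.02) = -6.912%, loss ≈ 7057 × 6.912/100 ≈ 488.
Year 1992: gap = -2.7 × (8.02 - 4.02) = -10.8%, loss ≈ 7057 × 10.8/100 ≈ 762.
Year 1993: gap = -2.7 × (6.27 - 4.02) = -6.075%, loss ≈ 7057 × 6.075/100 ≈ 429.
Year 1994: gap = -2.7 × (5.9 - 4.02) = -5.076%, loss ≈ 7057 × 5.076/100 ≈ 358.
Total lost output = 488 + 762 + 429 + 358 = 2037 billion.

$2,037 billion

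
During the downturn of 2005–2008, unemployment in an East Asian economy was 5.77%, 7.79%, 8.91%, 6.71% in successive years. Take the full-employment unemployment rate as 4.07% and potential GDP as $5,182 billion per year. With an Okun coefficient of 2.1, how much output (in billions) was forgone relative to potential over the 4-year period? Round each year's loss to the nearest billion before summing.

Year 2005: gap = -2.1 × (5.77 - 4.07) = -3.57%, loss ≈ 5182 × 3.57/100 ≈ 185.
Year 2006: gap = -2.1 × (7.79 - 4.07) = -7.812%, loss ≈ 5182 × 7.812/100 ≈ 405.
Year 2007: gap = -2.1 × (8.91 - 4.07) = -10.164%, loss ≈ 5182 × 10.164/100 ≈ 527.
Year 2008: gap = -2.1 × (6.71 - 4.07) = -5.544%, loss ≈ 5182 × 5.544/100 ≈ 287.
Total lost output = 185 + 405 + 527 + 287 = 1404 billion.

$1,404 billion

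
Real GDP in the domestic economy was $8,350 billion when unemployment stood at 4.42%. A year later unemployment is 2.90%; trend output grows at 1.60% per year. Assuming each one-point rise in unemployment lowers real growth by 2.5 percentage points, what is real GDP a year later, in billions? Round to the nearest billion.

Δu = 2.9 - 4.42 = -1.52 points.
Okun's law (growth form): g_Y = g_Y* - β × Δu = 1.60 - 2.5 × (-1.52) = 1.6 + 3.8 = 5.4%.
Real GDP in the next year = 8350 × (1 + 5.4/100) = 8350 × 1.054 ≈ 8801 billion.

$8,801 billion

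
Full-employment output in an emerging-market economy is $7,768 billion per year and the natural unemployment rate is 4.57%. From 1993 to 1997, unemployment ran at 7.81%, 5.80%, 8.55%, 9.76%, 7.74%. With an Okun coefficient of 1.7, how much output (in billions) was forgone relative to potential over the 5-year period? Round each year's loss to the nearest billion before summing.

$2,220 billion

Year 1993: gap = -1.7 × (7.81 - 4.57) = -5.508%, loss ≈ 7768 × 5.508/100 ≈ 428.
Year 1994: gap = -1.7 × (5.8 - 4.57) = -2.091%, loss ≈ 7768 × 2.091/100 ≈ 162.
Year 1995: gap = -1.7 × (8.55 - 4.57) = -6.766%, loss ≈ 7768 × 6.766/100 ≈ 526.
Year 1996: gap = -1.7 × (9.76 - 4.57) = -8.823%, loss ≈ 7768 × 8.823/100 ≈ 685.
Year 1997: gap = -1.7 × (7.74 - 4.57) = -5.389%, loss ≈ 7768 × 5.389/100 ≈ 419.
Total lost output = 428 + 162 + 526 + 685 + 419 = 2220 billion.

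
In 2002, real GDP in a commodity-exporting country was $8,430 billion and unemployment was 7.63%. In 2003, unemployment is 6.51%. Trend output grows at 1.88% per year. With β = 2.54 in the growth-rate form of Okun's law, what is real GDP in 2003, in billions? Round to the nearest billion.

$8,828 billion

Δu = 6.51 - 7.63 = -1.12 points.
Okun's law (growth form): g_Y = g_Y* - β × Δu = 1.88 - 2.54 × (-1.12) = 1.88 + 2.8448 = 4.7248%.
Real GDP in the next year = 8430 × (1 + 4.7248/100) = 8430 × 1.047248 ≈ 8828 billion.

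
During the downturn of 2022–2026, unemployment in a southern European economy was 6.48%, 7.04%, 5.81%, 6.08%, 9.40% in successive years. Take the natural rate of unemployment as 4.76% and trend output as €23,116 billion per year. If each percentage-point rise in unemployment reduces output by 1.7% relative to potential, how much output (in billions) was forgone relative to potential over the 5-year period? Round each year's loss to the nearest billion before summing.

Year 2022: gap = -1.7 × (6.48 - 4.76) = -2.924%, loss ≈ 23116 × 2.924/100 ≈ 676.
Year 2023: gap = -1.7 × (7.04 - 4.76) = -3.876%, loss ≈ 23116 × 3.876/100 ≈ 896.
Year 2024: gap = -1.7 × (5.81 - 4.76) = -1.785%, loss ≈ 23116 × 1.785/100 ≈ 413.
Year 2025: gap = -1.7 × (6.08 - 4.76) = -2.244%, loss ≈ 23116 × 2.244/100 ≈ 519.
Year 2026: gap = -1.7 × (9.4 - 4.76) = -7.888%, loss ≈ 23116 × 7.888/100 ≈ 1823.
Total lost output = 676 + 896 + 413 + 519 + 1823 = 4327 billion.

€4,327 billion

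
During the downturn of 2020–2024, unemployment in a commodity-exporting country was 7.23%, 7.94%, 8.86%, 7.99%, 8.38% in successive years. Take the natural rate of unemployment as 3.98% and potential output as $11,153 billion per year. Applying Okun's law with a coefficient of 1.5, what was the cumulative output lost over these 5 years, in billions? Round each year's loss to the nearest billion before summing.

Year 2020: gap = -1.5 × (7.23 - 3.98) = -4.875%, loss ≈ 11153 × 4.875/100 ≈ 544.
Year 2021: gap = -1.5 × (7.94 - 3.98) = -5.94%, loss ≈ 11153 × 5.94/100 ≈ 662.
Year 2022: gap = -1.5 × (8.86 - 3.98) = -7.32%, loss ≈ 11153 × 7.32/100 ≈ 816.
Year 2023: gap = -1.5 × (7.99 - 3.98) = -6.015%, loss ≈ 11153 × 6.015/100 ≈ 671.
Year 2024: gap = -1.5 × (8.38 - 3.98) = -6.6%, loss ≈ 11153 × 6.6/100 ≈ 736.
Total lost output = 544 + 662 + 816 + 671 + 736 = 3429 billion.

$3,429 billion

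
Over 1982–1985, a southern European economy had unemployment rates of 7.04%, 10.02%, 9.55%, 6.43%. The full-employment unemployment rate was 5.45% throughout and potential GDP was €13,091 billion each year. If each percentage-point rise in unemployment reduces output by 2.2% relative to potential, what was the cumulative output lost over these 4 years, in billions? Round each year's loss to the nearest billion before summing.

€3,237 billion

Year 1982: gap = -2.2 × (7.04 - 5.45) = -3.498%, loss ≈ 13091 × 3.498/100 ≈ 458.
Year 1983: gap = -2.2 × (10.02 - 5.45) = -10.054%, loss ≈ 13091 × 10.054/100 ≈ 1316.
Year 1984: gap = -2.2 × (9.55 - 5.45) = -9.02%, loss ≈ 13091 × 9.02/100 ≈ 1181.
Year 1985: gap = -2.2 × (6.43 - 5.45) = -2.156%, loss ≈ 13091 × 2.156/100 ≈ 282.
Total lost output = 458 + 1316 + 1181 + 282 = 3237 billion.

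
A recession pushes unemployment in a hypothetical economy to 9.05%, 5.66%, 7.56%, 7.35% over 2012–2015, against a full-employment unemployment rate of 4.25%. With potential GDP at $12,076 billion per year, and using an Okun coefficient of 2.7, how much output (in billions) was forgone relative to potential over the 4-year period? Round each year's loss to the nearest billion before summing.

Year 2012: gap = -2.7 × (9.05 - 4.25) = -12.96%, loss ≈ 12076 × 12.96/100 ≈ 1565.
Year 2013: gap = -2.7 × (5.66 - 4.25) = -3.807%, loss ≈ 12076 × 3.807/100 ≈ 460.
Year 2014: gap = -2.7 × (7.56 - 4.25) = -8.937%, loss ≈ 12076 × 8.937/100 ≈ 1079.
Year 2015: gap = -2.7 × (7.35 - 4.25) = -8.37%, loss ≈ 12076 × 8.37/100 ≈ 1011.
Total lost output = 1565 + 460 + 1079 + 1011 = 4115 billion.

$4,115 billion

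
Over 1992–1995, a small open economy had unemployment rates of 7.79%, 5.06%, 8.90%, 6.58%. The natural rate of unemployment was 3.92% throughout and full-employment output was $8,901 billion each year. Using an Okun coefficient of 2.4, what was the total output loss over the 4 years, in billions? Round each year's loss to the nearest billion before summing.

$2,703 billion

Year 1992: gap = -2.4 × (7.79 - 3.92) = -9.288%, loss ≈ 8901 × 9.288/100 ≈ 827.
Year 1993: gap = -2.4 × (5.06 - 3.92) = -2.736%, loss ≈ 8901 × 2.736/100 ≈ 244.
Year 1994: gap = -2.4 × (8.9 - 3.92) = -11.952%, loss ≈ 8901 × 11.952/100 ≈ 1064.
Year 1995: gap = -2.4 × (6.58 - 3.92) = -6.384%, loss ≈ 8901 × 6.384/100 ≈ 568.
Total lost output = 827 + 244 + 1064 + 568 = 2703 billion.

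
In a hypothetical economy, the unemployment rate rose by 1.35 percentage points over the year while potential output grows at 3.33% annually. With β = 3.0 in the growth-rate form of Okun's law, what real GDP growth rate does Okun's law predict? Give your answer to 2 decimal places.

-0.72%

Growth-rate Okun's law: g_Y = g_Y* - β × Δu.
g_Y = 3.33 - 3.0 × (1.35) = 3.33 - 4.05 = -0.72%, i.e. -0.72% to 2 d.p.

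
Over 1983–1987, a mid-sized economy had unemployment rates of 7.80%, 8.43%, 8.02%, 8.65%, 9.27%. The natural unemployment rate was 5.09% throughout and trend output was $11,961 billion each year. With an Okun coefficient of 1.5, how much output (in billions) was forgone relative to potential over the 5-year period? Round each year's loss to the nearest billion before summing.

Year 1983: gap = -1.5 × (7.8 - 5.09) = -4.065%, loss ≈ 11961 × 4.065/100 ≈ 486.
Year 1984: gap = -1.5 × (8.43 - 5.09) = -5.01%, loss ≈ 11961 × 5.01/100 ≈ 599.
Year 1985: gap = -1.5 × (8.02 - 5.09) = -4.395%, loss ≈ 11961 × 4.395/100 ≈ 526.
Year 1986: gap = -1.5 × (8.65 - 5.09) = -5.34%, loss ≈ 11961 × 5.34/100 ≈ 639.
Year 1987: gap = -1.5 × (9.27 - 5.09) = -6.27%, loss ≈ 11961 × 6.27/100 ≈ 750.
Total lost output = 486 + 599 + 526 + 639 + 750 = 3000 billion.

$3,000 billion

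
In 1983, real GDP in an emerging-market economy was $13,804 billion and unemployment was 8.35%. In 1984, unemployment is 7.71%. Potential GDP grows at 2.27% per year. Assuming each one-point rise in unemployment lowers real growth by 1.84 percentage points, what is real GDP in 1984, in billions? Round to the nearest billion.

$14,280 billion

Δu = 7.71 - 8.35 = -0.64 points.
Okun's law (growth form): g_Y = g_Y* - β × Δu = 2.27 - 1.84 × (-0.64) = 2.27 + 1.1776 = 3.4476%.
Real GDP in the next year = 13804 × (1 + 3.4476/100) = 13804 × 1.034476 ≈ 14280 billion.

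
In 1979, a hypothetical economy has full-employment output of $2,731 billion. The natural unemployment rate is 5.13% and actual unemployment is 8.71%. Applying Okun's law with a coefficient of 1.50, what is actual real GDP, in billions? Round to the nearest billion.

$2,584 billion

Unemployment gap = 8.71 - 5.13 = 3.58 points, so the output gap is -1.5 × 3.58 = -5.37%.
Actual GDP = 2731 × (1 - 5.37/100) = 2731 × 0.9463 ≈ 2584 billion.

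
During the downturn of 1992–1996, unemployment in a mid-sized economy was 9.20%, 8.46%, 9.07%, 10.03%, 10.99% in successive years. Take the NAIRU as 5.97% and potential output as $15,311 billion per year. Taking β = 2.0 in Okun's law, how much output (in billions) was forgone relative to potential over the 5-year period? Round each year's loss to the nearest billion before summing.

$5,480 billion

Year 1992: gap = -2.0 × (9.2 - 5.97) = -6.46%, loss ≈ 15311 × 6.46/100 ≈ 989.
Year 1993: gap = -2.0 × (8.46 - 5.97) = -4.98%, loss ≈ 15311 × 4.98/100 ≈ 762.
Year 1994: gap = -2.0 × (9.07 - 5.97) = -6.2%, loss ≈ 15311 × 6.2/100 ≈ 949.
Year 1995: gap = -2.0 × (10.03 - 5.97) = -8.12%, loss ≈ 15311 × 8.12/100 ≈ 1243.
Year 1996: gap = -2.0 × (10.99 - 5.97) = -10.04%, loss ≈ 15311 × 10.04/100 ≈ 1537.
Total lost output = 989 + 762 + 949 + 1243 + 1537 = 5480 billion.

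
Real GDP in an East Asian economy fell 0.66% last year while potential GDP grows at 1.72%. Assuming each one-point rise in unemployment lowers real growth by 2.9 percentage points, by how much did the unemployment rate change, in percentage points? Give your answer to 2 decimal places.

Growth-rate Okun's law: g_Y = g_Y* - β × Δu, so Δu = (g_Y* - g_Y)/β.
Δu = (1.72 + 0.66)/2.9 = 2.38/2.9 = 0.82 percentage points.

0.82 percentage points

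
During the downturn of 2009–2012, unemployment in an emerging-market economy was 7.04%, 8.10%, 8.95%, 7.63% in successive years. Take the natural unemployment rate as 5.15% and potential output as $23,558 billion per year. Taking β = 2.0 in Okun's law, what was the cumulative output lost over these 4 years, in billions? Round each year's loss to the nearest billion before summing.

Year 2009: gap = -2.0 × (7.04 - 5.15) = -3.78%, loss ≈ 23558 × 3.78/100 ≈ 890.
Year 2010: gap = -2.0 × (8.1 - 5.15) = -5.9%, loss ≈ 23558 × 5.9/100 ≈ 1390.
Year 2011: gap = -2.0 × (8.95 - 5.15) = -7.6%, loss ≈ 23558 × 7.6/100 ≈ 1790.
Year 2012: gap = -2.0 × (7.63 - 5.15) = -4.96%, loss ≈ 23558 × 4.96/100 ≈ 1168.
Total lost output = 890 + 1390 + 1790 + 1168 = 5238 billion.

$5,238 billion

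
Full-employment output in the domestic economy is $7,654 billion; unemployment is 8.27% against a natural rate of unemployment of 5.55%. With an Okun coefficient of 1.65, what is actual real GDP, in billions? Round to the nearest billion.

Unemployment gap = 8.27 - 5.55 = 2.72 points, so the output gap is -1.65 × 2.72 = -4.488%.
Actual GDP = 7654 × (1 - 4.488/100) = 7654 × 0.95512 ≈ 7310 billion.

$7,310 billion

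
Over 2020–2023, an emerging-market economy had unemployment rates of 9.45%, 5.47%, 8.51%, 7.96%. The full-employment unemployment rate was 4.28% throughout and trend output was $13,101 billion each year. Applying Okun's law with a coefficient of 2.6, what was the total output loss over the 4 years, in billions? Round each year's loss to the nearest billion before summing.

$4,861 billion

Year 2020: gap = -2.6 × (9.45 - 4.28) = -13.442%, loss ≈ 13101 × 13.442/100 ≈ 1761.
Year 2021: gap = -2.6 × (5.47 - 4.28) = -3.094%, loss ≈ 13101 × 3.094/100 ≈ 405.
Year 2022: gap = -2.6 × (8.51 - 4.28) = -10.998%, loss ≈ 13101 × 10.998/100 ≈ 1441.
Year 2023: gap = -2.6 × (7.96 - 4.28) = -9.568%, loss ≈ 13101 × 9.568/100 ≈ 1254.
Total lost output = 1761 + 405 + 1441 + 1254 = 4861 billion.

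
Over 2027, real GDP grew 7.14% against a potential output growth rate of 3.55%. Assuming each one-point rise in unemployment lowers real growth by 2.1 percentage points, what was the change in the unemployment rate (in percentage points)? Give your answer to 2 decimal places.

-1.71 percentage points

Growth-rate Okun's law: g_Y = g_Y* - β × Δu, so Δu = (g_Y* - g_Y)/β.
Δu = (3.55 - 7.14)/2.1 = -3.59/2.1 = -1.71 percentage points.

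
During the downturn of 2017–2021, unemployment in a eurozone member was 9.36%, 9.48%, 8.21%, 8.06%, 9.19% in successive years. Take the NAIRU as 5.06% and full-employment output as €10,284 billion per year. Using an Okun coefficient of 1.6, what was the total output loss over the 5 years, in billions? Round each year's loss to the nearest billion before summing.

€3,127 billion

Year 2017: gap = -1.6 × (9.36 - 5.06) = -6.88%, loss ≈ 10284 × 6.88/100 ≈ 708.
Year 2018: gap = -1.6 × (9.48 - 5.06) = -7.072%, loss ≈ 10284 × 7.072/100 ≈ 727.
Year 2019: gap = -1.6 × (8.21 - 5.06) = -5.04%, loss ≈ 10284 × 5.04/100 ≈ 518.
Year 2020: gap = -1.6 × (8.06 - 5.06) = -4.8%, loss ≈ 10284 × 4.8/100 ≈ 494.
Year 2021: gap = -1.6 × (9.19 - 5.06) = -6.608%, loss ≈ 10284 × 6.608/100 ≈ 680.
Total lost output = 708 + 727 + 518 + 494 + 680 = 3127 billion.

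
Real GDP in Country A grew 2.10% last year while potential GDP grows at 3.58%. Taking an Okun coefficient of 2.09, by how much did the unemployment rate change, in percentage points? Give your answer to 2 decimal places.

Growth-rate Okun's law: g_Y = g_Y* - β × Δu, so Δu = (g_Y* - g_Y)/β.
Δu = (3.58 - 2.1)/2.09 = 1.48/2.09 = 0.71 percentage points.

0.71 percentage points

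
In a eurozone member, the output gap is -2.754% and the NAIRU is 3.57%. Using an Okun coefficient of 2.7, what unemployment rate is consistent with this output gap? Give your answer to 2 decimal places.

From Okun's law, u - u* = -(output gap)/β = -(-2.754)/2.7 = 1.02 points.
So u = 3.57 + 1.02 = 4.59%.

4.59%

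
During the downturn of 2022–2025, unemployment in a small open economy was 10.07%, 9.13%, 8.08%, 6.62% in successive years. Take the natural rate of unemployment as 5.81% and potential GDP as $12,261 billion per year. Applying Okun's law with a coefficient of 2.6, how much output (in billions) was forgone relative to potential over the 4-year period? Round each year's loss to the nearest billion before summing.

$3,398 billion

Year 2022: gap = -2.6 × (10.07 - 5.81) = -11.076%, loss ≈ 12261 × 11.076/100 ≈ 1358.
Year 2023: gap = -2.6 × (9.13 - 5.81) = -8.632%, loss ≈ 12261 × 8.632/100 ≈ 1058.
Year 2024: gap = -2.6 × (8.08 - 5.81) = -5.902%, loss ≈ 12261 × 5.902/100 ≈ 724.
Year 2025: gap = -2.6 × (6.62 - 5.81) = -2.106%, loss ≈ 12261 × 2.106/100 ≈ 258.
Total lost output = 1358 + 1058 + 724 + 258 = 3398 billion.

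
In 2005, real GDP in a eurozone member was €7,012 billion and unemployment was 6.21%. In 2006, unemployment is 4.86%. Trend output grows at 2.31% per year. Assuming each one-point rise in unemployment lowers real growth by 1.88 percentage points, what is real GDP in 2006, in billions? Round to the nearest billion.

€7,352 billion

Δu = 4.86 - 6.21 = -1.35 points.
Okun's law (growth form): g_Y = g_Y* - β × Δu = 2.31 - 1.88 × (-1.35) = 2.31 + 2.538 = 4.848%.
Real GDP in the next year = 7012 × (1 + 4.848/100) = 7012 × 1.04848 ≈ 7352 billion.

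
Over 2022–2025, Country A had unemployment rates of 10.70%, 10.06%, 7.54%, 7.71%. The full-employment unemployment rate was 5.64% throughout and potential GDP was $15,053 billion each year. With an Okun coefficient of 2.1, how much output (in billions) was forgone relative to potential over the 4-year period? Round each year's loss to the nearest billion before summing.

$4,252 billion

Year 2022: gap = -2.1 × (10.7 - 5.64) = -10.626%, loss ≈ 15053 × 10.626/100 ≈ 1600.
Year 2023: gap = -2.1 × (10.06 - 5.64) = -9.282%, loss ≈ 15053 × 9.282/100 ≈ 1397.
Year 2024: gap = -2.1 × (7.54 - 5.64) = -3.99%, loss ≈ 15053 × 3.99/100 ≈ 601.
Year 2025: gap = -2.1 × (7.71 - 5.64) = -4.347%, loss ≈ 15053 × 4.347/100 ≈ 654.
Total lost output = 1600 + 1397 + 601 + 654 = 4252 billion.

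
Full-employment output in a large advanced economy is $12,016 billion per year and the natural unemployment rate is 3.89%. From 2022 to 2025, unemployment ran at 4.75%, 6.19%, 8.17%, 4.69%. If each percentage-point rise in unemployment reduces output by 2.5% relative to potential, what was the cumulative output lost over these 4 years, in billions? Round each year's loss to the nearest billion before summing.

Year 2022: gap = -2.5 × (4.75 - 3.89) = -2.15%, loss ≈ 12016 × 2.15/100 ≈ 258.
Year 2023: gap = -2.5 × (6.19 - 3.89) = -5.75%, loss ≈ 12016 × 5.75/100 ≈ 691.
Year 2024: gap = -2.5 × (8.17 - 3.89) = -10.7%, loss ≈ 12016 × 10.7/100 ≈ 1286.
Year 2025: gap = -2.5 × (4.69 - 3.89) = -2%, loss ≈ 12016 × 2/100 ≈ 240.
Total lost output = 258 + 691 + 1286 + 240 = 2475 billion.

$2,475 billion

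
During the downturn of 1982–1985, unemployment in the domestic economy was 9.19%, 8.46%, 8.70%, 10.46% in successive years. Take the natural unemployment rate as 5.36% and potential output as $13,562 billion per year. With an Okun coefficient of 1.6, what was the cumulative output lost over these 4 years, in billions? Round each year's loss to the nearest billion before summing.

Year 1982: gap = -1.6 × (9.19 - 5.36) = -6.128%, loss ≈ 13562 × 6.128/100 ≈ 831.
Year 1983: gap = -1.6 × (8.46 - 5.36) = -4.96%, loss ≈ 13562 × 4.96/100 ≈ 673.
Year 1984: gap = -1.6 × (8.7 - 5.36) = -5.344%, loss ≈ 13562 × 5.344/100 ≈ 725.
Year 1985: gap = -1.6 × (10.46 - 5.36) = -8.16%, loss ≈ 13562 × 8.16/100 ≈ 1107.
Total lost output = 831 + 673 + 725 + 1107 = 3336 billion.

$3,336 billion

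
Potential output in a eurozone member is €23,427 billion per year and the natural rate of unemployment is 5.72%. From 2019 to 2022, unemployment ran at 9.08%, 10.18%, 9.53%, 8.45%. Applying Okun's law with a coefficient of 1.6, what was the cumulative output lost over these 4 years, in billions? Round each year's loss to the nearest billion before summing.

Year 2019: gap = -1.6 × (9.08 - 5.72) = -5.376%, loss ≈ 23427 × 5.376/100 ≈ 1259.
Year 2020: gap = -1.6 × (10.18 - 5.72) = -7.136%, loss ≈ 23427 × 7.136/100 ≈ 1672.
Year 2021: gap = -1.6 × (9.53 - 5.72) = -6.096%, loss ≈ 23427 × 6.096/100 ≈ 1428.
Year 2022: gap = -1.6 × (8.45 - 5.72) = -4.368%, loss ≈ 23427 × 4.368/100 ≈ 1023.
Total lost output = 1259 + 1672 + 1428 + 1023 = 5382 billion.

€5,382 billion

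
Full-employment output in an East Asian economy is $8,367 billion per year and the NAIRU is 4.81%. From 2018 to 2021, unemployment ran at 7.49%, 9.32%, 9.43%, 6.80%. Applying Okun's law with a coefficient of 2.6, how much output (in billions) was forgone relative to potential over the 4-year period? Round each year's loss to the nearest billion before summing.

Year 2018: gap = -2.6 × (7.49 - 4.81) = -6.968%, loss ≈ 8367 × 6.968/100 ≈ 583.
Year 2019: gap = -2.6 × (9.32 - 4.81) = -11.726%, loss ≈ 8367 × 11.726/100 ≈ 981.
Year 2020: gap = -2.6 × (9.43 - 4.81) = -12.012%, loss ≈ 8367 × 12.012/100 ≈ 1005.
Year 2021: gap = -2.6 × (6.8 - 4.81) = -5.174%, loss ≈ 8367 × 5.174/100 ≈ 433.
Total lost output = 583 + 981 + 1005 + 433 = 3002 billion.

$3,002 billion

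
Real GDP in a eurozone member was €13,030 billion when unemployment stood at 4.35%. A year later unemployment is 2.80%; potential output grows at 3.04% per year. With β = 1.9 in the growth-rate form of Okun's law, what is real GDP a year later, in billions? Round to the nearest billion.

Δu = 2.8 - 4.35 = -1.55 points.
Okun's law (growth form): g_Y = g_Y* - β × Δu = 3.04 - 1.9 × (-1.55) = 3.04 + 2.945 = 5.985%.
Real GDP in the next year = 13030 × (1 + 5.985/100) = 13030 × 1.05985 ≈ 13810 billion.

€13,810 billion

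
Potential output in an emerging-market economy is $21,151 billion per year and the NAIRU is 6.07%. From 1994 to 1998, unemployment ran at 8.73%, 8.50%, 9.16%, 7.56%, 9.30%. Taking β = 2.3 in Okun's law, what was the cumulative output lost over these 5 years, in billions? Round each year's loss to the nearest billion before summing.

Year 1994: gap = -2.3 × (8.73 - 6.07) = -6.118%, loss ≈ 21151 × 6.118/100 ≈ 1294.
Year 1995: gap = -2.3 × (8.5 - 6.07) = -5.589%, loss ≈ 21151 × 5.589/100 ≈ 1182.
Year 1996: gap = -2.3 × (9.16 - 6.07) = -7.107%, loss ≈ 21151 × 7.107/100 ≈ 1503.
Year 1997: gap = -2.3 × (7.56 - 6.07) = -3.427%, loss ≈ 21151 × 3.427/100 ≈ 725.
Year 1998: gap = -2.3 × (9.3 - 6.07) = -7.429%, loss ≈ 21151 × 7.429/100 ≈ 1571.
Total lost output = 1294 + 1182 + 1503 + 725 + 1571 = 6275 billion.

$6,275 billion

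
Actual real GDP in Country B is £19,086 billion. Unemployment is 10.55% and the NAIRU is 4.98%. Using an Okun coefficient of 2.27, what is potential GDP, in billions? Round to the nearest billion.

£21,849 billion

Unemployment gap = 10.55 - 4.98 = 5.57 points, so output gap = -2.27 × 5.57 = -12.6439%.
Since Y = Y* × (1 + gap/100), Y* = 19086/0.873561 ≈ 21849 billion.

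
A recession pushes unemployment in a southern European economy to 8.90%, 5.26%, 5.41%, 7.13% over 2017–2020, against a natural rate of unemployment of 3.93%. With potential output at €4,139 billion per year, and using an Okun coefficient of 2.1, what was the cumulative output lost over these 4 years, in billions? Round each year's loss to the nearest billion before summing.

€955 billion

Year 2017: gap = -2.1 × (8.9 - 3.93) = -10.437%, loss ≈ 4139 × 10.437/100 ≈ 432.
Year 2018: gap = -2.1 × (5.26 - 3.93) = -2.793%, loss ≈ 4139 × 2.793/100 ≈ 116.
Year 2019: gap = -2.1 × (5.41 - 3.93) = -3.108%, loss ≈ 4139 × 3.108/100 ≈ 129.
Year 2020: gap = -2.1 × (7.13 - 3.93) = -6.72%, loss ≈ 4139 × 6.72/100 ≈ 278.
Total lost output = 432 + 116 + 129 + 278 = 955 billion.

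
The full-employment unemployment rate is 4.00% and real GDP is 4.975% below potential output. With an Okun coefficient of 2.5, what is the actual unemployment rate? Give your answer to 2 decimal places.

5.99%

From Okun's law, u - u* = -(output gap)/β = -(-4.975)/2.5 = 1.99 points.
So u = 4 + 1.99 = 5.99%.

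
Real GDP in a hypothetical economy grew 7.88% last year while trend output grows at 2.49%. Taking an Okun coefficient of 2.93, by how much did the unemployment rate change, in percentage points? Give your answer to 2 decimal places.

-1.84 percentage points

Growth-rate Okun's law: g_Y = g_Y* - β × Δu, so Δu = (g_Y* - g_Y)/β.
Δu = (2.49 - 7.88)/2.93 = -5.39/2.93 = -1.84 percentage points.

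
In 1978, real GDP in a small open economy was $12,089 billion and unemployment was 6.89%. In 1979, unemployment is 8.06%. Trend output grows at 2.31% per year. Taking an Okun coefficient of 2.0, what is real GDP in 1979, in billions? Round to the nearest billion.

Δu = 8.06 - 6.89 = 1.17 points.
Okun's law (growth form): g_Y = g_Y* - β × Δu = 2.31 - 2.0 × (1.17) = 2.31 - 2.34 = -0.03%.
Real GDP in the next year = 12089 × (1 - 0.03/100) = 12089 × 0.9997 ≈ 12085 billion.

$12,085 billion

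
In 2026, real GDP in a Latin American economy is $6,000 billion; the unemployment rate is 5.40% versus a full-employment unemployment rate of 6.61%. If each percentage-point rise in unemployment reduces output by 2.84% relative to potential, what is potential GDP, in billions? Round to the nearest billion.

Unemployment gap = 5.4 - 6.61 = -1.21 points, so output gap = -2.84 × (-1.21) = 3.4364%.
Since Y = Y* × (1 + gap/100), Y* = 6000/1.034364 ≈ 5801 billion.

$5,801 billion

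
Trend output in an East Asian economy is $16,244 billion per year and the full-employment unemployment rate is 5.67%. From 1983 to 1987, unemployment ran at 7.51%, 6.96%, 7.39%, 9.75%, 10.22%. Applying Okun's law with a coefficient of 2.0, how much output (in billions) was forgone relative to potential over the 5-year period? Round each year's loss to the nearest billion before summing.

$4,380 billion

Year 1983: gap = -2.0 × (7.51 - 5.67) = -3.68%, loss ≈ 16244 × 3.68/100 ≈ 598.
Year 1984: gap = -2.0 × (6.96 - 5.67) = -2.58%, loss ≈ 16244 × 2.58/100 ≈ 419.
Year 1985: gap = -2.0 × (7.39 - 5.67) = -3.44%, loss ≈ 16244 × 3.44/100 ≈ 559.
Year 1986: gap = -2.0 × (9.75 - 5.67) = -8.16%, loss ≈ 16244 × 8.16/100 ≈ 1326.
Year 1987: gap = -2.0 × (10.22 - 5.67) = -9.1%, loss ≈ 16244 × 9.1/100 ≈ 1478.
Total lost output = 598 + 419 + 559 + 1326 + 1478 = 4380 billion.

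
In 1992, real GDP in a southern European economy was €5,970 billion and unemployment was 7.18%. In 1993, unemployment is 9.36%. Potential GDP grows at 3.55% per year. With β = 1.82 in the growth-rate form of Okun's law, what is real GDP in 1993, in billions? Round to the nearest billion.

€5,945 billion

Δu = 9.36 - 7.18 = 2.18 points.
Okun's law (growth form): g_Y = g_Y* - β × Δu = 3.55 - 1.82 × (2.18) = 3.55 - 3.9676 = -0.4176%.
Real GDP in the next year = 5970 × (1 - 0.4176/100) = 5970 × 0.995824 ≈ 5945 billion.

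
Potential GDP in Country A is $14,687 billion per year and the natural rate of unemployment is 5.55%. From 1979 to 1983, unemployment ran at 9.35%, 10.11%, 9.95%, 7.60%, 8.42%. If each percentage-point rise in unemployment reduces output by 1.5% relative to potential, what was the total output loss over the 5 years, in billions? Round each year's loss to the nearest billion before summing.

$3,895 billion

Year 1979: gap = -1.5 × (9.35 - 5.55) = -5.7%, loss ≈ 14687 × 5.7/100 ≈ 837.
Year 1980: gap = -1.5 × (10.11 - 5.55) = -6.84%, loss ≈ 14687 × 6.84/100 ≈ 1005.
Year 1981: gap = -1.5 × (9.95 - 5.55) = -6.6%, loss ≈ 14687 × 6.6/100 ≈ 969.
Year 1982: gap = -1.5 × (7.6 - 5.55) = -3.075%, loss ≈ 14687 × 3.075/100 ≈ 452.
Year 1983: gap = -1.5 × (8.42 - 5.55) = -4.305%, loss ≈ 14687 × 4.305/100 ≈ 632.
Total lost output = 837 + 1005 + 969 + 452 + 632 = 3895 billion.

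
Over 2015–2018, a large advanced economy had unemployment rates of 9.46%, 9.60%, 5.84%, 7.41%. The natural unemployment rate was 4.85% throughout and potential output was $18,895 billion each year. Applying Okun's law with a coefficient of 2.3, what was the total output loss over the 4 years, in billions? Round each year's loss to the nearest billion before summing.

$5,610 billion

Year 2015: gap = -2.3 × (9.46 - 4.85) = -10.603%, loss ≈ 18895 × 10.603/100 ≈ 2003.
Year 2016: gap = -2.3 × (9.6 - 4.85) = -10.925%, loss ≈ 18895 × 10.925/100 ≈ 2064.
Year 2017: gap = -2.3 × (5.84 - 4.85) = -2.277%, loss ≈ 18895 × 2.277/100 ≈ 430.
Year 2018: gap = -2.3 × (7.41 - 4.85) = -5.888%, loss ≈ 18895 × 5.888/100 ≈ 1113.
Total lost output = 2003 + 2064 + 430 + 1113 = 5610 billion.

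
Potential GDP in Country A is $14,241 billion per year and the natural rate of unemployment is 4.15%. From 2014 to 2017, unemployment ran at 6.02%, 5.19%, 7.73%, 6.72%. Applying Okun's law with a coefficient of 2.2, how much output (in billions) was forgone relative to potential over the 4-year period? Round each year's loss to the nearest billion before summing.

Year 2014: gap = -2.2 × (6.02 - 4.15) = -4.114%, loss ≈ 14241 × 4.114/100 ≈ 586.
Year 2015: gap = -2.2 × (5.19 - 4.15) = -2.288%, loss ≈ 14241 × 2.288/100 ≈ 326.
Year 2016: gap = -2.2 × (7.73 - 4.15) = -7.876%, loss ≈ 14241 × 7.876/100 ≈ 1122.
Year 2017: gap = -2.2 × (6.72 - 4.15) = -5.654%, loss ≈ 14241 × 5.654/100 ≈ 805.
Total lost output = 586 + 326 + 1122 + 805 = 2839 billion.

$2,839 billion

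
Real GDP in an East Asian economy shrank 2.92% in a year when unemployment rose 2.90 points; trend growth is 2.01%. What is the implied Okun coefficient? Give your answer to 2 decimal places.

β ≈ 1.70

Growth form: g_Y = g_Y* - β × Δu, so β = (g_Y* - g_Y)/Δu.
β = (2.01 + 2.92)/2.90 = 4.93/2.90 = 1.70.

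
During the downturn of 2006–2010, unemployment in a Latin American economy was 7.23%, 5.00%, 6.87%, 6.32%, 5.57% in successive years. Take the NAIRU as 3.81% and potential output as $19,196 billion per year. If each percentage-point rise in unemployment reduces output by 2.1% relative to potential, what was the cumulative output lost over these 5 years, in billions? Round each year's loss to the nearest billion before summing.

Year 2006: gap = -2.1 × (7.23 - 3.81) = -7.182%, loss ≈ 19196 × 7.182/100 ≈ 1379.
Year 2007: gap = -2.1 × (5 - 3.81) = -2.499%, loss ≈ 19196 × 2.499/100 ≈ 480.
Year 2008: gap = -2.1 × (6.87 - 3.81) = -6.426%, loss ≈ 19196 × 6.426/100 ≈ 1234.
Year 2009: gap = -2.1 × (6.32 - 3.81) = -5.271%, loss ≈ 19196 × 5.271/100 ≈ 1012.
Year 2010: gap = -2.1 × (5.57 - 3.81) = -3.696%, loss ≈ 19196 × 3.696/100 ≈ 709.
Total lost output = 1379 + 480 + 1234 + 1012 + 709 = 4814 billion.

$4,814 billion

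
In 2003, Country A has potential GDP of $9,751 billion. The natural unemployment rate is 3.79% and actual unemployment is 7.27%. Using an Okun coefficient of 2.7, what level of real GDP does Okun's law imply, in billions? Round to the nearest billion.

$8,835 billion

Unemployment gap = 7.27 - 3.79 = 3.48 points, so the output gap is -2.7 × 3.48 = -9.396%.
Actual GDP = 9751 × (1 - 9.396/100) = 9751 × 0.90604 ≈ 8835 billion.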